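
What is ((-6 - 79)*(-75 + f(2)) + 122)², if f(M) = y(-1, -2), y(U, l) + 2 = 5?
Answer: 38962564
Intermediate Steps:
y(U, l) = 3 (y(U, l) = -2 + 5 = 3)
f(M) = 3
((-6 - 79)*(-75 + f(2)) + 122)² = ((-6 - 79)*(-75 + 3) + 122)² = (-85*(-72) + 122)² = (6120 + 122)² = 6242² = 38962564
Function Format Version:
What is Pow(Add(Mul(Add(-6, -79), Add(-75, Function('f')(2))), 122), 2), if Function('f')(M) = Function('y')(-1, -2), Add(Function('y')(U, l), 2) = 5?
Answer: 38962564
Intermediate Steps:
Function('y')(U, l) = 3 (Function('y')(U, l) = Add(-2, 5) = 3)
Function('f')(M) = 3
Pow(Add(Mul(Add(-6, -79), Add(-75, Function('f')(2))), 122), 2) = Pow(Add(Mul(Add(-6, -79), Add(-75, 3)), 122), 2) = Pow(Add(Mul(-85, -72), 122), 2) = Pow(Add(6120, 122), 2) = Pow(6242, 2) = 38962564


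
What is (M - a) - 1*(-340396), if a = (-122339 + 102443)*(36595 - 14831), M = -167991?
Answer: 433188949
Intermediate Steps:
a = -433016544 (a = -19896*21764 = -433016544)
(M - a) - 1*(-340396) = (-167991 - 1*(-433016544)) - 1*(-340396) = (-167991 + 433016544) + 340396 = 432848553 + 340396 = 433188949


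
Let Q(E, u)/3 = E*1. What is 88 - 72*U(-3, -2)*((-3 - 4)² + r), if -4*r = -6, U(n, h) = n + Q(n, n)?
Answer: 43720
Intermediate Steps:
Q(E, u) = 3*E (Q(E, u) = 3*(E*1) = 3*E)
U(n, h) = 4*n (U(n, h) = n + 3*n = 4*n)
r = 3/2 (r = -¼*(-6) = 3/2 ≈ 1.5000)
88 - 72*U(-3, -2)*((-3 - 4)² + r) = 88 - 72*4*(-3)*((-3 - 4)² + 3/2) = 88 - (-864)*((-7)² + 3/2) = 88 - (-864)*(49 + 3/2) = 88 - (-864)*101/2 = 88 - 72*(-606) = 88 + 43632 = 43720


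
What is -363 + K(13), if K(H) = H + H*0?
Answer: -350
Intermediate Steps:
K(H) = H (K(H) = H + 0 = H)
-363 + K(13) = -363 + 13 = -350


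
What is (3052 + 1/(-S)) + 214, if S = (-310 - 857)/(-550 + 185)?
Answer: 3811057/1167 ≈ 3265.7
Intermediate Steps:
S = 1167/365 (S = -1167/(-365) = -1167*(-1/365) = 1167/365 ≈ 3.1973)
(3052 + 1/(-S)) + 214 = (3052 + 1/(-1*1167/365)) + 214 = (3052 + 1/(-1167/365)) + 214 = (3052 - 365/1167) + 214 = 3561319/1167 + 214 = 3811057/1167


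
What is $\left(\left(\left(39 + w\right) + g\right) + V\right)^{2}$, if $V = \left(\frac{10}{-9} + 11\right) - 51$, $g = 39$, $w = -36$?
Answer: $\frac{64}{81} \approx 0.79012$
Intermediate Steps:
$V = - \frac{370}{9}$ ($V = \left(10 \left(- \frac{1}{9}\right) + 11\right) - 51 = \left(- \frac{10}{9} + 11\right) - 51 = \frac{89}{9} - 51 = - \frac{370}{9} \approx -41.111$)
$\left(\left(\left(39 + w\right) + g\right) + V\right)^{2} = \left(\left(\left(39 - 36\right) + 39\right) - \frac{370}{9}\right)^{2} = \left(\left(3 + 39\right) - \frac{370}{9}\right)^{2} = \left(42 - \frac{370}{9}\right)^{2} = \left(\frac{8}{9}\right)^{2} = \frac{64}{81}$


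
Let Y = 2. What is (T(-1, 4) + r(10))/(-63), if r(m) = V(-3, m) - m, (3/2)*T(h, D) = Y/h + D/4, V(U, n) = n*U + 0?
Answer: 122/189 ≈ 0.64550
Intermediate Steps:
V(U, n) = U*n (V(U, n) = U*n + 0 = U*n)
T(h, D) = D/6 + 4/(3*h) (T(h, D) = 2*(2/h + D/4)/3 = D/6 + 4/(3*h))
r(m) = -4*m (r(m) = -3*m - m = -4*m)
(T(-1, 4) + r(10))/(-63) = ((⅙)*(8 + 4*(-1))/(-1) - 4*10)/(-63) = ((⅙)*(-1)*(8 - 4) - 40)*(-1/63) = ((⅙)*(-1)*4 - 40)*(-1/63) = (-⅔ - 40)*(-1/63) = -122/3*(-1/63) = 122/189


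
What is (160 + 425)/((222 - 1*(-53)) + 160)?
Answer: 39/29 ≈ 1.3448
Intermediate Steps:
(160 + 425)/((222 - 1*(-53)) + 160) = 585/((222 + 53) + 160) = 585/(275 + 160) = 585/435 = 585*(1/435) = 39/29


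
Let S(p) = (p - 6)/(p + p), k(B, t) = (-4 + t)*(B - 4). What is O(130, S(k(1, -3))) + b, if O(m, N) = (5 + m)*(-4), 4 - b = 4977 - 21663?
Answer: 16150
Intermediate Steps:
b = 16690 (b = 4 - (4977 - 21663) = 4 - 1*(-16686) = 4 + 16686 = 16690)
k(B, t) = (-4 + B)*(-4 + t) (k(B, t) = (-4 + t)*(-4 + B) = (-4 + B)*(-4 + t))
S(p) = (-6 + p)/(2*p) (S(p) = (-6 + p)/((2*p)) = (-6 + p)*(1/(2*p)) = (-6 + p)/(2*p))
O(m, N) = -20 - 4*m
O(130, S(k(1, -3))) + b = (-20 - 4*130) + 16690 = (-20 - 520) + 16690 = -540 + 16690 = 16150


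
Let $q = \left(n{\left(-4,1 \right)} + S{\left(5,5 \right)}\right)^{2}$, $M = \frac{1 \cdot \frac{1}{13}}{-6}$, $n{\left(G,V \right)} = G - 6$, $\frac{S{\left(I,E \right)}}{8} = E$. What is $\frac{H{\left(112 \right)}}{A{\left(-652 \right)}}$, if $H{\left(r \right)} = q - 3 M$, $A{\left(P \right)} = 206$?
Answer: $\frac{23401}{5356} \approx 4.3691$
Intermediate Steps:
$S{\left(I,E \right)} = 8 E$
$n{\left(G,V \right)} = -6 + G$ ($n{\left(G,V \right)} = G - 6 = -6 + G$)
$M = - \frac{1}{78}$ ($M = 1 \cdot \frac{1}{13} \left(- \frac{1}{6}\right) = \frac{1}{13} \left(- \frac{1}{6}\right) = - \frac{1}{78} \approx -0.012821$)
$q = 900$ ($q = \left(\left(-6 - 4\right) + 8 \cdot 5\right)^{2} = \left(-10 + 40\right)^{2} = 30^{2} = 900$)
$H{\left(r \right)} = \frac{23401}{26}$ ($H{\left(r \right)} = 900 - - \frac{1}{26} = 900 + \frac{1}{26} = \frac{23401}{26}$)
$\frac{H{\left(112 \right)}}{A{\left(-652 \right)}} = \frac{23401}{26 \cdot 206} = \frac{23401}{26} \cdot \frac{1}{206} = \frac{23401}{5356}$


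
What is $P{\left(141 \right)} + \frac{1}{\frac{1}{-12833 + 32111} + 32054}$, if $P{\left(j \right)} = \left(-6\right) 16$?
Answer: $- \frac{59321933970}{617937013} \approx -96.0$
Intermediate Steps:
$P{\left(j \right)} = -96$
$P{\left(141 \right)} + \frac{1}{\frac{1}{-12833 + 32111} + 32054} = -96 + \frac{1}{\frac{1}{-12833 + 32111} + 32054} = -96 + \frac{1}{\frac{1}{19278} + 32054} = -96 + \frac{1}{\frac{617937013}{19278}} = -96 + \frac{19278}{617937013} = - \frac{59321933970}{617937013}$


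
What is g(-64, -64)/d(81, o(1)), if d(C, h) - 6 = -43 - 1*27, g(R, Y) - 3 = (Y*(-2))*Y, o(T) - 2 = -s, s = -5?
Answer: 8189/64 ≈ 127.95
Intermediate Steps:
o(T) = 7 (o(T) = 2 - 1*(-5) = 2 + 5 = 7)
g(R, Y) = 3 - 2*Y² (g(R, Y) = 3 + (Y*(-2))*Y = 3 + (-2*Y)*Y = 3 - 2*Y²)
d(C, h) = -64 (d(C, h) = 6 + (-43 - 1*27) = 6 + (-43 - 27) = 6 - 70 = -64)
g(-64, -64)/d(81, o(1)) = (3 - 2*(-64)²)/(-64) = (3 - 2*4096)*(-1/64) = (3 - 8192)*(-1/64) = -8189*(-1/64) = 8189/64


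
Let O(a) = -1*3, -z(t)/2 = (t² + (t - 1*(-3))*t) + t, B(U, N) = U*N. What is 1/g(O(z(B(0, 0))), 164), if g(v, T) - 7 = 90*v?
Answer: -1/263 ≈ -0.0038023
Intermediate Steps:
B(U, N) = N*U
z(t) = -2*t - 2*t² - 2*t*(3 + t) (z(t) = -2*((t² + (t - 1*(-3))*t) + t) = -2*((t² + (t + 3)*t) + t) = -2*((t² + (3 + t)*t) + t) = -2*((t² + t*(3 + t)) + t) = -2*(t + t² + t*(3 + t)) = -2*t - 2*t² - 2*t*(3 + t))
O(a) = -3
g(v, T) = 7 + 90*v
1/g(O(z(B(0, 0))), 164) = 1/(7 + 90*(-3)) = 1/(7 - 270) = 1/(-263) = -1/263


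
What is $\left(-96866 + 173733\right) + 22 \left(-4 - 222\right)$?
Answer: $71895$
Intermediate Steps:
$\left(-96866 + 173733\right) + 22 \left(-4 - 222\right) = 76867 + 22 \left(-226\right) = 76867 - 4972 = 71895$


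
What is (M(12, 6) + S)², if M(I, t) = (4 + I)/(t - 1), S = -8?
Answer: 576/25 ≈ 23.040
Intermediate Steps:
M(I, t) = (4 + I)/(-1 + t)
(M(12, 6) + S)² = ((4 + 12)/(-1 + 6) - 8)² = (16/5 - 8)² = (-24/5)² = 576/25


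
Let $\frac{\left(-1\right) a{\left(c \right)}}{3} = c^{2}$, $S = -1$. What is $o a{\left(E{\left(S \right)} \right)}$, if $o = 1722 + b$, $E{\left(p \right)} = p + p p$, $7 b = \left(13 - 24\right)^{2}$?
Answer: $0$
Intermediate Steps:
$b = \frac{121}{7}$ ($b = \frac{\left(13 - 24\right)^{2}}{7} = \frac{\left(-11\right)^{2}}{7} = \frac{1}{7} \cdot 121 = \frac{121}{7} \approx 17.286$)
$E{\left(p \right)} = p + p^{2}$
$o = \frac{12175}{7}$ ($o = 1722 + \frac{121}{7} = \frac{12175}{7} \approx 1739.3$)
$a{\left(c \right)} = - 3 c^{2}$
$o a{\left(E{\left(S \right)} \right)} = \frac{12175 \left(- 3 \left(- (1 - 1)\right)^{2}\right)}{7} = \frac{12175 \left(- 3 \left(\left(-1\right) 0\right)^{2}\right)}{7} = \frac{12175 \left(- 3 \cdot 0^{2}\right)}{7} = \frac{12175 \left(\left(-3\right) 0\right)}{7} = \frac{12175}{7} \cdot 0 = 0$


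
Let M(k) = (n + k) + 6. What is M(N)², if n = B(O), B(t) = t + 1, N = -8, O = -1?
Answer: 4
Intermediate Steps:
B(t) = 1 + t
n = 0 (n = 1 - 1 = 0)
M(k) = 6 + k (M(k) = (0 + k) + 6 = k + 6 = 6 + k)
M(N)² = (6 - 8)² = (-2)² = 4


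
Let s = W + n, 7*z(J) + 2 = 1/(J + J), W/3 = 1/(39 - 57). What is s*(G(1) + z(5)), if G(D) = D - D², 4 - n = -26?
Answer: -3401/420 ≈ -8.0976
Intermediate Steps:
n = 30 (n = 4 - 1*(-26) = 4 + 26 = 30)
W = -⅙ (W = 3/(39 - 57) = 3/(-18) = 3*(-1/18) = -⅙ ≈ -0.16667)
z(J) = -2/7 + 1/(14*J) (z(J) = -2/7 + 1/(7*(J + J)) = -2/7 + 1/(7*((2*J))) = -2/7 + (1/(2*J))/7 = -2/7 + 1/(14*J))
s = 179/6 (s = -⅙ + 30 = 179/6 ≈ 29.833)
s*(G(1) + z(5)) = 179*(1*(1 - 1*1) + (1/14)*(1 - 4*5)/5)/6 = 179*(1*(1 - 1) + (1/14)*(⅕)*(1 - 20))/6 = 179*(1*0 + (1/14)*(⅕)*(-19))/6 = 179*(0 - 19/70)/6 = (179/6)*(-19/70) = -3401/420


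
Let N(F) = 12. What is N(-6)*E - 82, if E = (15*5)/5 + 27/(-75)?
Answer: 2342/25 ≈ 93.680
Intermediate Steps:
E = 366/25 (E = 75*(⅕) + 27*(-1/75) = 15 - 9/25 = 366/25 ≈ 14.640)
N(-6)*E - 82 = 12*(366/25) - 82 = 4392/25 - 82 = 2342/25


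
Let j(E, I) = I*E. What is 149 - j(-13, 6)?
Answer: 227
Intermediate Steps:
j(E, I) = E*I
149 - j(-13, 6) = 149 - (-13)*6 = 149 - 1*(-78) = 149 + 78 = 227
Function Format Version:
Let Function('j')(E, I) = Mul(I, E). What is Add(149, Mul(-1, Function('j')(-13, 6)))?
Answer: 227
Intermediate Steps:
Function('j')(E, I) = Mul(E, I)
Add(149, Mul(-1, Function('j')(-13, 6))) = Add(149, Mul(-1, Mul(-13, 6))) = Add(149, Mul(-1, -78)) = Add(149, 78) = 227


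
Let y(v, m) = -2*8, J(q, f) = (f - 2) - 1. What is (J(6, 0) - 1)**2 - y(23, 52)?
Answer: 32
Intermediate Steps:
J(q, f) = -3 + f (J(q, f) = (-2 + f) - 1 = -3 + f)
y(v, m) = -16
(J(6, 0) - 1)**2 - y(23, 52) = ((-3 + 0) - 1)**2 - 1*(-16) = (-3 - 1)**2 + 16 = (-4)**2 + 16 = 16 + 16 = 32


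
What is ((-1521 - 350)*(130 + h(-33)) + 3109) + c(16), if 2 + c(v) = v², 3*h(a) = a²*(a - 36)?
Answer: 46623070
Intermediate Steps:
h(a) = a²*(-36 + a)/3 (h(a) = (a²*(a - 36))/3 = (a²*(-36 + a))/3 = a²*(-36 + a)/3)
c(v) = -2 + v²
((-1521 - 350)*(130 + h(-33)) + 3109) + c(16) = ((-1521 - 350)*(130 + (⅓)*(-33)²*(-36 - 33)) + 3109) + (-2 + 16²) = (-1871*(130 + (⅓)*1089*(-69)) + 3109) + (-2 + 256) = (-1871*(130 - 25047) + 3109) + 254 = (-1871*(-24917) + 3109) + 254 = (46619707 + 3109) + 254 = 46622816 + 254 = 46623070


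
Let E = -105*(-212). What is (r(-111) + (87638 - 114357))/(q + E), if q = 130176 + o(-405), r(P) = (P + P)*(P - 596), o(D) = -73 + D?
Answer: 130235/151958 ≈ 0.85705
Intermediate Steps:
r(P) = 2*P*(-596 + P) (r(P) = (2*P)*(-596 + P) = 2*P*(-596 + P))
E = 22260
q = 129698 (q = 130176 + (-73 - 405) = 130176 - 478 = 129698)
(r(-111) + (87638 - 114357))/(q + E) = (2*(-111)*(-596 - 111) + (87638 - 114357))/(129698 + 22260) = (2*(-111)*(-707) - 26719)/151958 = (156954 - 26719)*(1/151958) = 130235*(1/151958) = 130235/151958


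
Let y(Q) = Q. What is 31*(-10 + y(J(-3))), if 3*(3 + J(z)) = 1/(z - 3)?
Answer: -7285/18 ≈ -404.72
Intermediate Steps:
J(z) = -3 + 1/(3*(-3 + z)) (J(z) = -3 + 1/(3*(z - 3)) = -3 + 1/(3*(-3 + z)))
31*(-10 + y(J(-3))) = 31*(-10 + (28 - 9*(-3))/(3*(-3 - 3))) = 31*(-10 + (⅓)*(28 + 27)/(-6)) = 31*(-10 + (⅓)*(-⅙)*55) = 31*(-10 - 55/18) = 31*(-235/18) = -7285/18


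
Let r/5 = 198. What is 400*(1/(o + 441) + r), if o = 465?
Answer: 179388200/453 ≈ 3.9600e+5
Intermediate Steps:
r = 990 (r = 5*198 = 990)
400*(1/(o + 441) + r) = 400*(1/(465 + 441) + 990) = 400*(1/906 + 990) = 400*(896941/906) = 179388200/453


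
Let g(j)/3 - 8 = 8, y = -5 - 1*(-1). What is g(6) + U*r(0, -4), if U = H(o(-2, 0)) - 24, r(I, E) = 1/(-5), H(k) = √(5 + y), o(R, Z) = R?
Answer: 263/5 ≈ 52.600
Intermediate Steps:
y = -4 (y = -5 + 1 = -4)
g(j) = 48 (g(j) = 24 + 3*8 = 24 + 24 = 48)
H(k) = 1 (H(k) = √(5 - 4) = √1 = 1)
r(I, E) = -⅕
U = -23 (U = 1 - 24 = -23)
g(6) + U*r(0, -4) = 48 - 23*(-⅕) = 48 + 23/5 = 263/5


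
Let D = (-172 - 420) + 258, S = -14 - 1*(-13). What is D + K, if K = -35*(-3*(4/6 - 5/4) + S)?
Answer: -1441/4 ≈ -360.25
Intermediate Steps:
S = -1 (S = -14 + 13 = -1)
D = -334 (D = -592 + 258 = -334)
K = -105/4 (K = -35*(-3*(4/6 - 5/4) - 1) = -35*(-3*(4*(1/6) - 5*1/4) - 1) = -35*(-3*(2/3 - 5/4) - 1) = -35*(-3*(-7/12) - 1) = -35*(7/4 - 1) = -35*3/4 = -105/4 ≈ -26.250)
D + K = -334 - 105/4 = -1441/4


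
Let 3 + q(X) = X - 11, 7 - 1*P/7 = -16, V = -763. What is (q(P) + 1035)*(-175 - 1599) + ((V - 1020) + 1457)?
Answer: -2097194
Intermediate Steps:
P = 161 (P = 49 - 7*(-16) = 49 + 112 = 161)
q(X) = -14 + X (q(X) = -3 + (X - 11) = -3 + (-11 + X) = -14 + X)
(q(P) + 1035)*(-175 - 1599) + ((V - 1020) + 1457) = ((-14 + 161) + 1035)*(-175 - 1599) + ((-763 - 1020) + 1457) = (147 + 1035)*(-1774) + (-1783 + 1457) = 1182*(-1774) - 326 = -2096868 - 326 = -2097194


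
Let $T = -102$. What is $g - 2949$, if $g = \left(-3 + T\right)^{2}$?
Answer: $8076$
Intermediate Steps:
$g = 11025$ ($g = \left(-3 - 102\right)^{2} = \left(-105\right)^{2} = 11025$)
$g - 2949 = 11025 - 2949 = 8076$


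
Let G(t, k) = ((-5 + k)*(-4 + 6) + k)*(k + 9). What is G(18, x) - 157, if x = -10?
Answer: -117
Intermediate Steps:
G(t, k) = (-10 + 3*k)*(9 + k) (G(t, k) = ((-5 + k)*2 + k)*(9 + k) = ((-10 + 2*k) + k)*(9 + k) = (-10 + 3*k)*(9 + k))
G(18, x) - 157 = (-90 + 3*(-10)² + 17*(-10)) - 157 = (-90 + 3*100 - 170) - 157 = (-90 + 300 - 170) - 157 = 40 - 157 = -117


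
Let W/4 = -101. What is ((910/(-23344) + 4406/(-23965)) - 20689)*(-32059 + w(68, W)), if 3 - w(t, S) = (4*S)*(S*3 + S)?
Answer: 1912309526795413253/34964935 ≈ 5.4692e+10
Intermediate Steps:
W = -404 (W = 4*(-101) = -404)
w(t, S) = 3 - 16*S² (w(t, S) = 3 - 4*S*(S*3 + S) = 3 - 4*S*(3*S + S) = 3 - 4*S*4*S = 3 - 16*S²)
((910/(-23344) + 4406/(-23965)) - 20689)*(-32059 + w(68, W)) = ((910/(-23344) + 4406/(-23965)) - 20689)*(-32059 + (3 - 16*(-404)²)) = ((910*(-1/23344) + 4406*(-1/23965)) - 20689)*(-32059 + (3 - 16*163216)) = ((-455/11672 - 4406/23965) - 20689)*(-32059 + (3 - 2611456)) = (-62330907/279719480 - 20689)*(-32059 - 2611453) = -5787178652627/279719480*(-2643512) = 1912309526795413253/34964935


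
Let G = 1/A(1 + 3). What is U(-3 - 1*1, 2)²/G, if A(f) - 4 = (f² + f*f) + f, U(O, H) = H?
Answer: 160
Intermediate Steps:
A(f) = 4 + f + 2*f² (A(f) = 4 + ((f² + f*f) + f) = 4 + ((f² + f²) + f) = 4 + (2*f² + f) = 4 + (f + 2*f²) = 4 + f + 2*f²)
G = 1/40 (G = 1/(4 + (1 + 3) + 2*(1 + 3)²) = 1/(4 + 4 + 2*4²) = 1/(4 + 4 + 2*16) = 1/(4 + 4 + 32) = 1/40 ≈ 0.025000)
U(-3 - 1*1, 2)²/G = 2²/(1/40) = 4*40 = 160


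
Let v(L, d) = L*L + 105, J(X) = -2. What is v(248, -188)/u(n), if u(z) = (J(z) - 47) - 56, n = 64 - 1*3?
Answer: -61609/105 ≈ -586.75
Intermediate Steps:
n = 61 (n = 64 - 3 = 61)
v(L, d) = 105 + L² (v(L, d) = L² + 105 = 105 + L²)
u(z) = -105 (u(z) = (-2 - 47) - 56 = -49 - 56 = -105)
v(248, -188)/u(n) = (105 + 248²)/(-105) = (105 + 61504)*(-1/105) = 61609*(-1/105) = -61609/105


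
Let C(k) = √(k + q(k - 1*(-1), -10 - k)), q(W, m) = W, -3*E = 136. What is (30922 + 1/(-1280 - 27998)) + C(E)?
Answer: 905334315/29278 + I*√807/3 ≈ 30922.0 + 9.4693*I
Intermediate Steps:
E = -136/3 (E = -⅓*136 = -136/3 ≈ -45.333)
C(k) = √(1 + 2*k) (C(k) = √(k + (k - 1*(-1))) = √(k + (k + 1)) = √(k + (1 + k)) = √(1 + 2*k))
(30922 + 1/(-1280 - 27998)) + C(E) = (30922 + 1/(-1280 - 27998)) + √(1 + 2*(-136/3)) = (30922 + 1/(-29278)) + √(1 - 272/3) = (30922 - 1/29278) + √(-269/3) = 905334315/29278 + I*√807/3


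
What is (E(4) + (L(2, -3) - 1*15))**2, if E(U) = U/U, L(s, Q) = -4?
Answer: 324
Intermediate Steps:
E(U) = 1
(E(4) + (L(2, -3) - 1*15))**2 = (1 + (-4 - 1*15))**2 = (1 + (-4 - 15))**2 = (1 - 19)**2 = (-18)**2 = 324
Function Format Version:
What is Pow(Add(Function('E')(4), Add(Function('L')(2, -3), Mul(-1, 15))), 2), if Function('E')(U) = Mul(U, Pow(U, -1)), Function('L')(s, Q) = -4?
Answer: 324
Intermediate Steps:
Function('E')(U) = 1
Pow(Add(Function('E')(4), Add(Function('L')(2, -3), Mul(-1, 15))), 2) = Pow(Add(1, Add(-4, Mul(-1, 15))), 2) = Pow(Add(1, Add(-4, -15)), 2) = Pow(Add(1, -19), 2) = Pow(-18, 2) = 324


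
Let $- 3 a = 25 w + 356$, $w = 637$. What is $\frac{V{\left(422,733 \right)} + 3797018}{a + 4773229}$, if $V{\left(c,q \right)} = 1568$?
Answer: $\frac{1899293}{2383901} \approx 0.79672$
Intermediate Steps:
$a = -5427$ ($a = - \frac{25 \cdot 637 + 356}{3} = - \frac{15925 + 356}{3} = \left(- \frac{1}{3}\right) 16281 = -5427$)
$\frac{V{\left(422,733 \right)} + 3797018}{a + 4773229} = \frac{1568 + 3797018}{-5427 + 4773229} = \frac{3798586}{4767802} = 3798586 \cdot \frac{1}{4767802} = \frac{1899293}{2383901}$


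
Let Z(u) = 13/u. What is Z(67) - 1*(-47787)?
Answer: 3201742/67 ≈ 47787.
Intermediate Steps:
Z(67) - 1*(-47787) = 13/67 - 1*(-47787) = 13*(1/67) + 47787 = 13/67 + 47787 = 3201742/67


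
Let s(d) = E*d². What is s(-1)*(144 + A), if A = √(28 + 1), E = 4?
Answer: 576 + 4*√29 ≈ 597.54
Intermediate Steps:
s(d) = 4*d²
A = √29 ≈ 5.3852
s(-1)*(144 + A) = (4*(-1)²)*(144 + √29) = (4*1)*(144 + √29) = 4*(144 + √29) = 576 + 4*√29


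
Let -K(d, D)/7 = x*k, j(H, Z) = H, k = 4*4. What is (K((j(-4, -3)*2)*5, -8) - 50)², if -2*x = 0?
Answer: 2500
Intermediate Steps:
x = 0 (x = -½*0 = 0)
k = 16
K(d, D) = 0 (K(d, D) = -0*16 = -7*0 = 0)
(K((j(-4, -3)*2)*5, -8) - 50)² = (0 - 50)² = (-50)² = 2500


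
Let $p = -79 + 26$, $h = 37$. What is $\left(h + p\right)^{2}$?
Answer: $256$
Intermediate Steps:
$p = -53$
$\left(h + p\right)^{2} = \left(37 - 53\right)^{2} = \left(-16\right)^{2} = 256$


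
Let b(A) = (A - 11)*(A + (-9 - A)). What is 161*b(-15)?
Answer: 37674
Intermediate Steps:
b(A) = 99 - 9*A (b(A) = (-11 + A)*(-9) = 99 - 9*A)
161*b(-15) = 161*(99 - 9*(-15)) = 161*(99 + 135) = 161*234 = 37674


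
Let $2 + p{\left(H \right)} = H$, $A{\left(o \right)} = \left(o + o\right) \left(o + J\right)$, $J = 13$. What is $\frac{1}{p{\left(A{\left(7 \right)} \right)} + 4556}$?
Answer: $\frac{1}{4834} \approx 0.00020687$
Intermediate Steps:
$A{\left(o \right)} = 2 o \left(13 + o\right)$ ($A{\left(o \right)} = \left(o + o\right) \left(o + 13\right) = 2 o \left(13 + o\right)$)
$p{\left(H \right)} = -2 + H$
$\frac{1}{p{\left(A{\left(7 \right)} \right)} + 4556} = \frac{1}{\left(-2 + 2 \cdot 7 \left(13 + 7\right)\right) + 4556} = \frac{1}{\left(-2 + 2 \cdot 7 \cdot 20\right) + 4556} = \frac{1}{\left(-2 + 280\right) + 4556} = \frac{1}{278 + 4556} = \frac{1}{4834}$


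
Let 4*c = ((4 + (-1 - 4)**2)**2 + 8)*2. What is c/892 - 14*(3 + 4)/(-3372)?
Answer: 759415/1503912 ≈ 0.50496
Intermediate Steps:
c = 849/2 (c = (((4 + (-1 - 4)**2)**2 + 8)*2)/4 = (((4 + (-5)**2)**2 + 8)*2)/4 = (((4 + 25)**2 + 8)*2)/4 = ((29**2 + 8)*2)/4 = ((841 + 8)*2)/4 = (849*2)/4 = (1/4)*1698 = 849/2 ≈ 424.50)
c/892 - 14*(3 + 4)/(-3372) = (849/2)/892 - 14*(3 + 4)/(-3372) = (849/2)*(1/892) - 14*7*(-1/3372) = 849/1784 - 98*(-1/3372) = 849/1784 + 49/1686 = 759415/1503912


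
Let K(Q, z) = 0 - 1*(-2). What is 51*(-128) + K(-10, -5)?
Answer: -6526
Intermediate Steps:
K(Q, z) = 2 (K(Q, z) = 0 + 2 = 2)
51*(-128) + K(-10, -5) = 51*(-128) + 2 = -6528 + 2 = -6526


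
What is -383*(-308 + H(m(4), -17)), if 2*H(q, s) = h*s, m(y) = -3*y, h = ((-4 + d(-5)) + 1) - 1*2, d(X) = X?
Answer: 85409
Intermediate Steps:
h = -10 (h = ((-4 - 5) + 1) - 1*2 = (-9 + 1) - 2 = -8 - 2 = -10)
H(q, s) = -5*s (H(q, s) = (-10*s)/2 = -5*s)
-383*(-308 + H(m(4), -17)) = -383*(-308 - 5*(-17)) = -383*(-308 + 85) = -383*(-223) = 85409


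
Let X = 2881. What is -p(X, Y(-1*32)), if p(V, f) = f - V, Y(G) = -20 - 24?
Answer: 2925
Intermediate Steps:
Y(G) = -44
-p(X, Y(-1*32)) = -(-44 - 1*2881) = -(-44 - 2881) = -1*(-2925) = 2925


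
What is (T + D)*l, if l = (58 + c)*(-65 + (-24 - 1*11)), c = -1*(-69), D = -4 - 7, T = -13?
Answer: 304800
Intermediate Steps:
D = -11
c = 69
l = -12700 (l = (58 + 69)*(-65 + (-24 - 1*11)) = 127*(-65 + (-24 - 11)) = 127*(-65 - 35) = 127*(-100) = -12700)
(T + D)*l = (-13 - 11)*(-12700) = -24*(-12700) = 304800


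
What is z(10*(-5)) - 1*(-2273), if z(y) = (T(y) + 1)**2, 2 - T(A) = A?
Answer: 5082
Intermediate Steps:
T(A) = 2 - A
z(y) = (3 - y)**2 (z(y) = ((2 - y) + 1)**2 = (3 - y)**2)
z(10*(-5)) - 1*(-2273) = (-3 + 10*(-5))**2 - 1*(-2273) = (-3 - 50)**2 + 2273 = (-53)**2 + 2273 = 2809 + 2273 = 5082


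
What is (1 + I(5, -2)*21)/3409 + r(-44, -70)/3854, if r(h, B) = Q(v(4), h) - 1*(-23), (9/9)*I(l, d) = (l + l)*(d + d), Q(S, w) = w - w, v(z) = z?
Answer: -3155099/13138286 ≈ -0.24015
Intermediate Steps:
Q(S, w) = 0
I(l, d) = 4*d*l (I(l, d) = (l + l)*(d + d) = (2*l)*(2*d) = 4*d*l)
r(h, B) = 23 (r(h, B) = 0 - 1*(-23) = 0 + 23 = 23)
(1 + I(5, -2)*21)/3409 + r(-44, -70)/3854 = (1 + (4*(-2)*5)*21)/3409 + 23/3854 = (1 - 40*21)*(1/3409) + 23*(1/3854) = (1 - 840)*(1/3409) + 23/3854 = -839*1/3409 + 23/3854 = -839/3409 + 23/3854 = -3155099/13138286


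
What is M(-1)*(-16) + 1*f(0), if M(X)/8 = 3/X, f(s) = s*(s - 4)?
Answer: 384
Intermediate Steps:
f(s) = s*(-4 + s)
M(X) = 24/X (M(X) = 8*(3/X) = 24/X)
M(-1)*(-16) + 1*f(0) = (24/(-1))*(-16) + 1*(0*(-4 + 0)) = (24*(-1))*(-16) + 1*(0*(-4)) = -24*(-16) + 1*0 = 384 + 0 = 384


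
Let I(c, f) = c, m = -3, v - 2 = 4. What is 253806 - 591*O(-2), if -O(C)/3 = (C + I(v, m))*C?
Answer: 239622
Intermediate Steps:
v = 6 (v = 2 + 4 = 6)
O(C) = -3*C*(6 + C) (O(C) = -3*(C + 6)*C = -3*(6 + C)*C = -3*C*(6 + C))
253806 - 591*O(-2) = 253806 - 591*(-3*(-2)*(6 - 2)) = 253806 - 591*(-3*(-2)*4) = 253806 - 591*24 = 253806 - 1*14184 = 253806 - 14184 = 239622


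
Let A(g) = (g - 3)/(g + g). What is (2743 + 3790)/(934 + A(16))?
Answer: 209056/29901 ≈ 6.9916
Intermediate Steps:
A(g) = (-3 + g)/(2*g) (A(g) = (-3 + g)/((2*g)) = (-3 + g)*(1/(2*g)) = (-3 + g)/(2*g))
(2743 + 3790)/(934 + A(16)) = (2743 + 3790)/(934 + (1/2)*(-3 + 16)/16) = 6533/(934 + (1/2)*(1/16)*13) = 6533/(934 + 13/32) = 6533/(29901/32) = 6533*(32/29901) = 209056/29901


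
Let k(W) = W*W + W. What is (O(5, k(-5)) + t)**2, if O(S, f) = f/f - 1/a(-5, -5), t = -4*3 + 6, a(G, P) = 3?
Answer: 256/9 ≈ 28.444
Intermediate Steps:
k(W) = W + W**2 (k(W) = W**2 + W = W + W**2)
t = -6 (t = -12 + 6 = -6)
O(S, f) = 2/3 (O(S, f) = f/f - 1/3 = 1 - 1*1/3 = 1 - 1/3 = 2/3)
(O(5, k(-5)) + t)**2 = (2/3 - 6)**2 = (-16/3)**2 = 256/9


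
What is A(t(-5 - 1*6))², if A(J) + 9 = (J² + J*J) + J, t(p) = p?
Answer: 49284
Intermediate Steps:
A(J) = -9 + J + 2*J² (A(J) = -9 + ((J² + J*J) + J) = -9 + ((J² + J²) + J) = -9 + (2*J² + J) = -9 + (J + 2*J²) = -9 + J + 2*J²)
A(t(-5 - 1*6))² = (-9 + (-5 - 1*6) + 2*(-5 - 1*6)²)² = (-9 + (-5 - 6) + 2*(-5 - 6)²)² = (-9 - 11 + 2*(-11)²)² = (-9 - 11 + 2*121)² = (-9 - 11 + 242)² = 222² = 49284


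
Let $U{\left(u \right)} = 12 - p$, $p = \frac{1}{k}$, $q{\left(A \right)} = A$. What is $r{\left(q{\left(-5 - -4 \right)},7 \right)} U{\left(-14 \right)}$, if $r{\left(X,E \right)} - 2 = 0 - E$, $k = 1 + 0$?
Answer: $-55$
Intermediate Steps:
$k = 1$
$r{\left(X,E \right)} = 2 - E$ ($r{\left(X,E \right)} = 2 + \left(0 - E\right) = 2 - E$)
$p = 1$ ($p = 1^{-1} = 1$)
$U{\left(u \right)} = 11$ ($U{\left(u \right)} = 12 - 1 = 11$)
$r{\left(q{\left(-5 - -4 \right)},7 \right)} U{\left(-14 \right)} = \left(2 - 7\right) 11 = \left(-5\right) 11 = -55$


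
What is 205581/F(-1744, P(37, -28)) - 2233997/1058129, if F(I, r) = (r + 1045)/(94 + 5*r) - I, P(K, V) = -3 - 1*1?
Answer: 15806673820517/137659408513 ≈ 114.82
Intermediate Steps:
P(K, V) = -4 (P(K, V) = -3 - 1 = -4)
F(I, r) = -I + (1045 + r)/(94 + 5*r) (F(I, r) = (1045 + r)/(94 + 5*r) - I = -I + (1045 + r)/(94 + 5*r))
205581/F(-1744, P(37, -28)) - 2233997/1058129 = 205581/(((1045 - 4 - 94*(-1744) - 5*(-1744)*(-4))/(94 + 5*(-4)))) - 2233997/1058129 = 205581/(((1045 - 4 + 163936 - 34880)/(94 - 20))) - 2233997*1/1058129 = 205581/((130097/74)) - 2233997/1058129 = 205581/(((1/74)*130097)) - 2233997/1058129 = 205581/(130097/74) - 2233997/1058129 = 205581*(74/130097) - 2233997/1058129 = 15212994/130097 - 2233997/1058129 = 15806673820517/137659408513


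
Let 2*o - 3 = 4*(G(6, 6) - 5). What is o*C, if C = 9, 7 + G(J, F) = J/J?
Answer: -369/2 ≈ -184.50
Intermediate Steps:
G(J, F) = -6 (G(J, F) = -7 + J/J = -7 + 1 = -6)
o = -41/2 (o = 3/2 + (4*(-6 - 5))/2 = 3/2 + (4*(-11))/2 = 3/2 + (1/2)*(-44) = 3/2 - 22 = -41/2 ≈ -20.500)
o*C = -41/2*9 = -369/2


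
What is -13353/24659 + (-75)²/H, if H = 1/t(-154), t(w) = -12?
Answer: -1664495853/24659 ≈ -67501.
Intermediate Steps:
H = -1/12 (H = 1/(-12) = -1/12 ≈ -0.083333)
-13353/24659 + (-75)²/H = -13353/24659 + (-75)²/(-1/12) = -13353*1/24659 + 5625*(-12) = -13353/24659 - 67500 = -1664495853/24659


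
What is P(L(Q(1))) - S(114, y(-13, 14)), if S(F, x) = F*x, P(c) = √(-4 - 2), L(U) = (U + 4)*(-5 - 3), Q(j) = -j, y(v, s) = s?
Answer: -1596 + I*√6 ≈ -1596.0 + 2.4495*I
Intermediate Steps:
L(U) = -32 - 8*U (L(U) = (4 + U)*(-8) = -32 - 8*U)
P(c) = I*√6 (P(c) = √(-6) = I*√6)
P(L(Q(1))) - S(114, y(-13, 14)) = I*√6 - 114*14 = I*√6 - 1*1596 = I*√6 - 1596 = -1596 + I*√6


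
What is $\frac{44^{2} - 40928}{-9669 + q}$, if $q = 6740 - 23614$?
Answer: $\frac{38992}{26543} \approx 1.469$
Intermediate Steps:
$q = -16874$
$\frac{44^{2} - 40928}{-9669 + q} = \frac{44^{2} - 40928}{-9669 - 16874} = \frac{1936 - 40928}{-26543} = \left(-38992\right) \left(- \frac{1}{26543}\right) = \frac{38992}{26543}$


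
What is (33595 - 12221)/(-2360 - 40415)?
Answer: -21374/42775 ≈ -0.49968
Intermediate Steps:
(33595 - 12221)/(-2360 - 40415) = 21374/(-42775) = 21374*(-1/42775) = -21374/42775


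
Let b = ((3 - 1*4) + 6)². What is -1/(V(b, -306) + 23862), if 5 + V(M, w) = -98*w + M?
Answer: -1/53870 ≈ -1.8563e-5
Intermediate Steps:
b = 25 (b = ((3 - 4) + 6)² = (-1 + 6)² = 5² = 25)
V(M, w) = -5 + M - 98*w (V(M, w) = -5 + (-98*w + M) = -5 + (M - 98*w) = -5 + M - 98*w)
-1/(V(b, -306) + 23862) = -1/((-5 + 25 - 98*(-306)) + 23862) = -1/((-5 + 25 + 29988) + 23862) = -1/(30008 + 23862) = -1/53870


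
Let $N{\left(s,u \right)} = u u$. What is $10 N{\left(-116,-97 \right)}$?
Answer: $94090$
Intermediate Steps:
$N{\left(s,u \right)} = u^{2}$
$10 N{\left(-116,-97 \right)} = 10 \left(-97\right)^{2} = 10 \cdot 9409 = 94090$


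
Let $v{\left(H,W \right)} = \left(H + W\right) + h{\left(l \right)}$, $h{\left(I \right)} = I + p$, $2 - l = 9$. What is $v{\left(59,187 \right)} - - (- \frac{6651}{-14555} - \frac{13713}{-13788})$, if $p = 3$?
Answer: $\frac{16285635661}{66894780} \approx 243.45$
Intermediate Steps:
$l = -7$ ($l = 2 - 9 = -7$)
$h{\left(I \right)} = 3 + I$ ($h{\left(I \right)} = I + 3 = 3 + I$)
$v{\left(H,W \right)} = -4 + H + W$ ($v{\left(H,W \right)} = \left(H + W\right) + \left(3 - 7\right) = \left(H + W\right) - 4 = -4 + H + W$)
$v{\left(59,187 \right)} - - (- \frac{6651}{-14555} - \frac{13713}{-13788}) = \left(-4 + 59 + 187\right) - - (- \frac{6651}{-14555} - \frac{13713}{-13788}) = 242 - - (\left(-6651\right) \left(- \frac{1}{14555}\right) - - \frac{4571}{4596}) = 242 - - (\frac{6651}{14555} + \frac{4571}{4596}) = 242 - \left(-1\right) \frac{97098901}{66894780} = 242 - - \frac{97098901}{66894780} = 242 + \frac{97098901}{66894780} = \frac{16285635661}{66894780}$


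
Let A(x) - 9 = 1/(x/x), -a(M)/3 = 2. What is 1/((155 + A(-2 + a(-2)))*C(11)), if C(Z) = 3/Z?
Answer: 1/45 ≈ 0.022222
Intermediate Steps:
a(M) = -6 (a(M) = -3*2 = -6)
A(x) = 10 (A(x) = 9 + 1/(x/x) = 9 + 1/1 = 9 + 1 = 10)
1/((155 + A(-2 + a(-2)))*C(11)) = 1/((155 + 10)*(3/11)) = 1/(165*(3*(1/11))) = 1/(165*(3/11)) = 1/45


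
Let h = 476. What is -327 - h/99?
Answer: -32849/99 ≈ -331.81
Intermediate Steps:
-327 - h/99 = -327 - 476/99 = -32849/99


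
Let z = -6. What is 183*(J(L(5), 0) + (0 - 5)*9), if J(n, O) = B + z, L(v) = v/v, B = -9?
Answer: -10980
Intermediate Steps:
L(v) = 1
J(n, O) = -15 (J(n, O) = -9 - 6 = -15)
183*(J(L(5), 0) + (0 - 5)*9) = 183*(-15 + (0 - 5)*9) = 183*(-15 - 5*9) = 183*(-15 - 45) = 183*(-60) = -10980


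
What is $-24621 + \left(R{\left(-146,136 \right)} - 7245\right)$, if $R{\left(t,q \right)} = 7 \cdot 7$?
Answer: $-31817$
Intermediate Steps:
$R{\left(t,q \right)} = 49$
$-24621 + \left(R{\left(-146,136 \right)} - 7245\right) = -24621 + \left(49 - 7245\right) = -24621 - 7196 = -31817$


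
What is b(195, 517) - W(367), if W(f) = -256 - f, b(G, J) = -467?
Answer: 156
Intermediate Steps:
b(195, 517) - W(367) = -467 - (-256 - 1*367) = -467 - (-256 - 367) = -467 - 1*(-623) = -467 + 623 = 156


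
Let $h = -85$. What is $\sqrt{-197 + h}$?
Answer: $i \sqrt{282} \approx 16.793 i$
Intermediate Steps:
$\sqrt{-197 + h} = \sqrt{-197 - 85} = \sqrt{-282} = i \sqrt{282}$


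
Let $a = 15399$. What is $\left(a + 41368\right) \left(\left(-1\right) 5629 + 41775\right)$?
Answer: $2051899982$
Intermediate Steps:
$\left(a + 41368\right) \left(\left(-1\right) 5629 + 41775\right) = \left(15399 + 41368\right) \left(\left(-1\right) 5629 + 41775\right) = 56767 \left(-5629 + 41775\right) = 56767 \cdot 36146 = 2051899982$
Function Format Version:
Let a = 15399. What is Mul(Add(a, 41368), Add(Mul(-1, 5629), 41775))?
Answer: 2051899982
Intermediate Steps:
Mul(Add(a, 41368), Add(Mul(-1, 5629), 41775)) = Mul(Add(15399, 41368), Add(Mul(-1, 5629), 41775)) = Mul(56767, Add(-5629, 41775)) = Mul(56767, 36146) = 2051899982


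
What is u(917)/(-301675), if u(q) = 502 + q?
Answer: -129/27425 ≈ -0.0047037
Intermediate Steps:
u(917)/(-301675) = (502 + 917)/(-301675) = 1419*(-1/301675) = -129/27425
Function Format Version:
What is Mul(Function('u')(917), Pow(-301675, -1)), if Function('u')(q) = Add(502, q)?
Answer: Rational(-129, 27425) ≈ -0.0047037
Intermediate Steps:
Mul(Function('u')(917), Pow(-301675, -1)) = Mul(Add(502, 917), Pow(-301675, -1)) = Mul(1419, Rational(-1, 301675)) = Rational(-129, 27425)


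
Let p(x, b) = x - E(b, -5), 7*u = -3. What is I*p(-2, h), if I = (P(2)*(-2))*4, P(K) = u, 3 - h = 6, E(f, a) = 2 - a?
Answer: -216/7 ≈ -30.857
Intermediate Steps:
u = -3/7 (u = (⅐)*(-3) = -3/7 ≈ -0.42857)
h = -3 (h = 3 - 1*6 = 3 - 6 = -3)
P(K) = -3/7
p(x, b) = -7 + x (p(x, b) = x - (2 - 1*(-5)) = x - (2 + 5) = x - 1*7 = x - 7 = -7 + x)
I = 24/7 (I = -3/7*(-2)*4 = (6/7)*4 = 24/7 ≈ 3.4286)
I*p(-2, h) = 24*(-7 - 2)/7 = (24/7)*(-9) = -216/7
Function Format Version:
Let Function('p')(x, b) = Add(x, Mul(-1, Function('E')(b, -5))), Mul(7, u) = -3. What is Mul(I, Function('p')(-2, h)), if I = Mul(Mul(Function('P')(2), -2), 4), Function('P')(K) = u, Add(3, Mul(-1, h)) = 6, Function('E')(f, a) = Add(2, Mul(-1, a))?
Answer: Rational(-216, 7) ≈ -30.857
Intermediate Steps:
u = Rational(-3, 7) (u = Mul(Rational(1, 7), -3) = Rational(-3, 7) ≈ -0.42857)
h = -3 (h = Add(3, Mul(-1, 6)) = Add(3, -6) = -3)
Function('P')(K) = Rational(-3, 7)
Function('p')(x, b) = Add(-7, x) (Function('p')(x, b) = Add(x, Mul(-1, Add(2, Mul(-1, -5)))) = Add(x, Mul(-1, Add(2, 5))) = Add(x, Mul(-1, 7)) = Add(x, -7) = Add(-7, x))
I = Rational(24, 7) (I = Mul(Mul(Rational(-3, 7), -2), 4) = Mul(Rational(6, 7), 4) = Rational(24, 7) ≈ 3.4286)
Mul(I, Function('p')(-2, h)) = Mul(Rational(24, 7), Add(-7, -2)) = Mul(Rational(24, 7), -9) = Rational(-216, 7)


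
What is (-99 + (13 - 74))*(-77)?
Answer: 12320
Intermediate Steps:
(-99 + (13 - 74))*(-77) = (-99 - 61)*(-77) = -160*(-77) = 12320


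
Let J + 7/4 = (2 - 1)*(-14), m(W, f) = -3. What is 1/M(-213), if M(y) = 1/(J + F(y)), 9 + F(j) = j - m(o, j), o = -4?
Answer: -939/4 ≈ -234.75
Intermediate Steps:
F(j) = -6 + j (F(j) = -9 + (j - 1*(-3)) = -9 + (j + 3) = -9 + (3 + j) = -6 + j)
J = -63/4 (J = -7/4 + (2 - 1)*(-14) = -7/4 + 1*(-14) = -7/4 - 14 = -63/4 ≈ -15.750)
M(y) = 1/(-87/4 + y) (M(y) = 1/(-63/4 + (-6 + y)) = 1/(-87/4 + y))
1/M(-213) = 1/(4/(-87 + 4*(-213))) = 1/(4/(-87 - 852)) = 1/(4/(-939)) = 1/(4*(-1/939)) = 1/(-4/939) = -939/4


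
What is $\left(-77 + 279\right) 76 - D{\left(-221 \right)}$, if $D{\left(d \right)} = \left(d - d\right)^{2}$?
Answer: $15352$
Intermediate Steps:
$D{\left(d \right)} = 0$ ($D{\left(d \right)} = 0^{2} = 0$)
$\left(-77 + 279\right) 76 - D{\left(-221 \right)} = \left(-77 + 279\right) 76 - 0 = 202 \cdot 76 + 0 = 15352 + 0 = 15352$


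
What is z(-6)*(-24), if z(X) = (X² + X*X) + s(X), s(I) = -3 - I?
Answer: -1800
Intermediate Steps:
z(X) = -3 - X + 2*X² (z(X) = (X² + X*X) + (-3 - X) = (X² + X²) + (-3 - X) = 2*X² + (-3 - X) = -3 - X + 2*X²)
z(-6)*(-24) = (-3 - 1*(-6) + 2*(-6)²)*(-24) = (-3 + 6 + 2*36)*(-24) = (-3 + 6 + 72)*(-24) = 75*(-24) = -1800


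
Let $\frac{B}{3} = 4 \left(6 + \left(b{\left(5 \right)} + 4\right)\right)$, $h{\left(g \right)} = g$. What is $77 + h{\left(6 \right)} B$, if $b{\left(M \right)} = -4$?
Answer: $509$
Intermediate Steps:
$B = 72$ ($B = 3 \cdot 4 \left(6 + \left(-4 + 4\right)\right) = 3 \cdot 4 \left(6 + 0\right) = 3 \cdot 4 \cdot 6 = 3 \cdot 24 = 72$)
$77 + h{\left(6 \right)} B = 77 + 6 \cdot 72 = 77 + 432 = 509$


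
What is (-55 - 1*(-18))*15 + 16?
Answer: -539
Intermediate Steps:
(-55 - 1*(-18))*15 + 16 = (-55 + 18)*15 + 16 = -37*15 + 16 = -555 + 16 = -539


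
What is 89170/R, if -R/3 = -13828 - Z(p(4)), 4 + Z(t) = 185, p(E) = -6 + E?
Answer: 89170/42027 ≈ 2.1217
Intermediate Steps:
Z(t) = 181 (Z(t) = -4 + 185 = 181)
R = 42027 (R = -3*(-13828 - 1*181) = -3*(-13828 - 181) = -3*(-14009) = 42027)
89170/R = 89170/42027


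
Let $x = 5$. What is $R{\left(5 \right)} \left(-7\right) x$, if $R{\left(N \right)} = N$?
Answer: $-175$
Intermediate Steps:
$R{\left(5 \right)} \left(-7\right) x = 5 \left(-7\right) 5 = \left(-35\right) 5 = -175$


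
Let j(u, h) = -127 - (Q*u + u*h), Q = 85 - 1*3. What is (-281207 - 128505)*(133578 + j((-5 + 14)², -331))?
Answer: -62939957440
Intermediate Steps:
Q = 82 (Q = 85 - 3 = 82)
j(u, h) = -127 - 82*u - h*u (j(u, h) = -127 - (82*u + u*h) = -127 - (82*u + h*u) = -127 + (-82*u - h*u) = -127 - 82*u - h*u)
(-281207 - 128505)*(133578 + j((-5 + 14)², -331)) = (-281207 - 128505)*(133578 + (-127 - 82*(-5 + 14)² - 1*(-331)*(-5 + 14)²)) = -409712*(133578 + (-127 - 82*9² - 1*(-331)*9²)) = -409712*(133578 + (-127 - 82*81 - 1*(-331)*81)) = -409712*(133578 + (-127 - 6642 + 26811)) = -409712*(133578 + 20042) = -409712*153620 = -62939957440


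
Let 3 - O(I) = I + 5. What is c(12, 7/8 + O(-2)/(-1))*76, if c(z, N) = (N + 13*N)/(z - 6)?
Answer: 931/6 ≈ 155.17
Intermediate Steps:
O(I) = -2 - I (O(I) = 3 - (I + 5) = 3 - (5 + I) = 3 + (-5 - I) = -2 - I)
c(z, N) = 14*N/(-6 + z) (c(z, N) = (14*N)/(-6 + z) = 14*N/(-6 + z))
c(12, 7/8 + O(-2)/(-1))*76 = (14*(7/8 + (-2 - 1*(-2))/(-1))/(-6 + 12))*76 = (14*(7*(1/8) + (-2 + 2)*(-1))/6)*76 = (14*(7/8 + 0*(-1))*(1/6))*76 = (14*(7/8 + 0)*(1/6))*76 = (14*(7/8)*(1/6))*76 = (49/24)*76 = 931/6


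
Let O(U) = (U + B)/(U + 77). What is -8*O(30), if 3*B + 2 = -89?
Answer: 8/321 ≈ 0.024922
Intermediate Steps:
B = -91/3 (B = -⅔ + (⅓)*(-89) = -⅔ - 89/3 = -91/3 ≈ -30.333)
O(U) = (-91/3 + U)/(77 + U) (O(U) = (U - 91/3)/(U + 77) = (-91/3 + U)/(77 + U))
-8*O(30) = -8*(-91/3 + 30)/(77 + 30) = -8*(-1)/(107*3) = -8*(-1/321) = 8/321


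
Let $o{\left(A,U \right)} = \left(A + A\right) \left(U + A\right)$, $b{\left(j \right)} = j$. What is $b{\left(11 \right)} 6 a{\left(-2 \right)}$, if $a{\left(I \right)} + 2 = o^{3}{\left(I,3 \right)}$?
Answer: $-4356$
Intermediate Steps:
$o{\left(A,U \right)} = 2 A \left(A + U\right)$
$a{\left(I \right)} = -2 + 8 I^{3} \left(3 + I\right)^{3}$ ($a{\left(I \right)} = -2 + \left(2 I \left(I + 3\right)\right)^{3} = -2 + \left(2 I \left(3 + I\right)\right)^{3} = -2 + 8 I^{3} \left(3 + I\right)^{3}$)
$b{\left(11 \right)} 6 a{\left(-2 \right)} = 11 \cdot 6 \left(-2 + 8 \left(-2\right)^{3} \left(3 - 2\right)^{3}\right) = 66 \left(-2 + 8 \left(-8\right) 1^{3}\right) = 66 \left(-2 + 8 \left(-8\right) 1\right) = 66 \left(-2 - 64\right) = 66 \left(-66\right) = -4356$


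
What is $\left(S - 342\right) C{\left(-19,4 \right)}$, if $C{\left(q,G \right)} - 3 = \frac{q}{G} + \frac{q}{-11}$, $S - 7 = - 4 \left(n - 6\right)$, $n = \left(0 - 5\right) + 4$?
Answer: $\frac{307}{44} \approx 6.9773$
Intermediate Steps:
$n = -1$ ($n = -5 + 4 = -1$)
$S = 35$ ($S = 7 - 4 \left(-1 - 6\right) = 7 - -28 = 7 + 28 = 35$)
$C{\left(q,G \right)} = 3 - \frac{q}{11} + \frac{q}{G}$ ($C{\left(q,G \right)} = 3 + \left(\frac{q}{G} + \frac{q}{-11}\right) = 3 + \left(\frac{q}{G} + q \left(- \frac{1}{11}\right)\right) = 3 - \left(\frac{q}{11} - \frac{q}{G}\right) = 3 - \frac{q}{11} + \frac{q}{G}$)
$\left(S - 342\right) C{\left(-19,4 \right)} = \left(35 - 342\right) \left(3 - - \frac{19}{11} - \frac{19}{4}\right) = - 307 \left(3 + \frac{19}{11} - \frac{19}{4}\right) = \left(-307\right) \left(- \frac{1}{44}\right) = \frac{307}{44}$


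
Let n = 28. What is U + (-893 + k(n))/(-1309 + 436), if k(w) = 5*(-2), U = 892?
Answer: 259873/291 ≈ 893.03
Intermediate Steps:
k(w) = -10
U + (-893 + k(n))/(-1309 + 436) = 892 + (-893 - 10)/(-1309 + 436) = 892 - 903/(-873) = 892 - 903*(-1/873) = 892 + 301/291 = 259873/291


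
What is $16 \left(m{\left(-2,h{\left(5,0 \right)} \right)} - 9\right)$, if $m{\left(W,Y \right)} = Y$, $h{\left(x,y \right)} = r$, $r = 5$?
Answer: $-64$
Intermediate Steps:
$h{\left(x,y \right)} = 5$
$16 \left(m{\left(-2,h{\left(5,0 \right)} \right)} - 9\right) = 16 \left(5 - 9\right) = 16 \left(-4\right) = -64$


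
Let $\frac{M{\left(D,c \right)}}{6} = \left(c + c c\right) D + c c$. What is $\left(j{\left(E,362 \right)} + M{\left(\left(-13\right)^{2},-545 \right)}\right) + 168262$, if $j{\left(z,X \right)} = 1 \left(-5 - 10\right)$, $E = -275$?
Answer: $302581117$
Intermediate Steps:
$M{\left(D,c \right)} = 6 c^{2} + 6 D \left(c + c^{2}\right)$ ($M{\left(D,c \right)} = 6 \left(\left(c + c c\right) D + c c\right) = 6 \left(\left(c + c^{2}\right) D + c^{2}\right) = 6 \left(D \left(c + c^{2}\right) + c^{2}\right) = 6 \left(c^{2} + D \left(c + c^{2}\right)\right) = 6 c^{2} + 6 D \left(c + c^{2}\right)$)
$j{\left(z,X \right)} = -15$ ($j{\left(z,X \right)} = 1 \left(-15\right) = -15$)
$\left(j{\left(E,362 \right)} + M{\left(\left(-13\right)^{2},-545 \right)}\right) + 168262 = \left(-15 + 6 \left(-545\right) \left(\left(-13\right)^{2} - 545 + \left(-13\right)^{2} \left(-545\right)\right)\right) + 168262 = \left(-15 + 6 \left(-545\right) \left(169 - 545 + 169 \left(-545\right)\right)\right) + 168262 = \left(-15 + 6 \left(-545\right) \left(169 - 545 - 92105\right)\right) + 168262 = \left(-15 + 6 \left(-545\right) \left(-92481\right)\right) + 168262 = \left(-15 + 302412870\right) + 168262 = 302412855 + 168262 = 302581117$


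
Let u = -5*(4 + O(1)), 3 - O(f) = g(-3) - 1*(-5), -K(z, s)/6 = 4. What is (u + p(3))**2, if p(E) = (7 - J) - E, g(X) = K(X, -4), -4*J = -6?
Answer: 65025/4 ≈ 16256.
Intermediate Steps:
J = 3/2 (J = -1/4*(-6) = 3/2 ≈ 1.5000)
K(z, s) = -24 (K(z, s) = -6*4 = -24)
g(X) = -24
p(E) = 11/2 - E (p(E) = (7 - 1*3/2) - E = (7 - 3/2) - E = 11/2 - E)
O(f) = 22 (O(f) = 3 - (-24 - 1*(-5)) = 3 - (-24 + 5) = 3 - 1*(-19) = 3 + 19 = 22)
u = -130 (u = -5*(4 + 22) = -5*26 = -130)
(u + p(3))**2 = (-130 + (11/2 - 1*3))**2 = (-130 + (11/2 - 3))**2 = (-130 + 5/2)**2 = (-255/2)**2 = 65025/4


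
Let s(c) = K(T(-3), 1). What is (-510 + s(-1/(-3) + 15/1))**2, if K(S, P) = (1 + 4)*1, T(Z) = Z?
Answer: 255025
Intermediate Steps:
K(S, P) = 5 (K(S, P) = 5*1 = 5)
s(c) = 5
(-510 + s(-1/(-3) + 15/1))**2 = (-510 + 5)**2 = (-505)**2 = 255025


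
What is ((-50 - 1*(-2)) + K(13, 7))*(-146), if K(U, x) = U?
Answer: 5110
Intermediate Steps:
((-50 - 1*(-2)) + K(13, 7))*(-146) = ((-50 - 1*(-2)) + 13)*(-146) = ((-50 + 2) + 13)*(-146) = (-48 + 13)*(-146) = -35*(-146) = 5110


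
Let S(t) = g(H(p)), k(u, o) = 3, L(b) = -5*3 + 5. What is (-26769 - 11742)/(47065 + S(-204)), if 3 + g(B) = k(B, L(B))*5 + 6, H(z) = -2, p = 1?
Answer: -38511/47083 ≈ -0.81794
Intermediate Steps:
L(b) = -10 (L(b) = -15 + 5 = -10)
g(B) = 18 (g(B) = -3 + (3*5 + 6) = -3 + (15 + 6) = -3 + 21 = 18)
S(t) = 18
(-26769 - 11742)/(47065 + S(-204)) = (-26769 - 11742)/(47065 + 18) = -38511/47083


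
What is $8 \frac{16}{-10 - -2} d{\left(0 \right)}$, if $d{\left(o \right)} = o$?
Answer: $0$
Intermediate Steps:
$8 \frac{16}{-10 - -2} d{\left(0 \right)} = 8 \frac{16}{-10 - -2} \cdot 0 = 8 \frac{16}{-10 + 2} \cdot 0 = 8 \frac{16}{-8} \cdot 0 = 8 \cdot 16 \left(- \frac{1}{8}\right) 0 = 8 \left(-2\right) 0 = \left(-16\right) 0 = 0$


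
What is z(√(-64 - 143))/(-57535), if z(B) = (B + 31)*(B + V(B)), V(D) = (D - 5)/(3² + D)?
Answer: 2*(-4321*I - 147*√23)/(172605*(√23 - 3*I)) ≈ 0.0034696 - 0.0082695*I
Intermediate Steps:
V(D) = (-5 + D)/(9 + D)
z(B) = (31 + B)*(B + (-5 + B)/(9 + B)) (z(B) = (B + 31)*(B + (-5 + B)/(9 + B)) = (31 + B)*(B + (-5 + B)/(9 + B)))
z(√(-64 - 143))/(-57535) = ((-155 + (√(-64 - 143))³ + 41*(√(-64 - 143))² + 305*√(-64 - 143))/(9 + √(-64 - 143)))/(-57535) = ((-155 + (√(-207))³ + 41*(√(-207))² + 305*√(-207))/(9 + √(-207)))*(-1/57535) = ((-155 + (3*I*√23)³ + 41*(3*I*√23)² + 305*(3*I*√23))/(9 + 3*I*√23))*(-1/57535) = ((-155 - 621*I*√23 + 41*(-207) + 915*I*√23)/(9 + 3*I*√23))*(-1/57535) = ((-155 - 621*I*√23 - 8487 + 915*I*√23)/(9 + 3*I*√23))*(-1/57535) = ((-8642 + 294*I*√23)/(9 + 3*I*√23))*(-1/57535) = -(-8642 + 294*I*√23)/(57535*(9 + 3*I*√23))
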